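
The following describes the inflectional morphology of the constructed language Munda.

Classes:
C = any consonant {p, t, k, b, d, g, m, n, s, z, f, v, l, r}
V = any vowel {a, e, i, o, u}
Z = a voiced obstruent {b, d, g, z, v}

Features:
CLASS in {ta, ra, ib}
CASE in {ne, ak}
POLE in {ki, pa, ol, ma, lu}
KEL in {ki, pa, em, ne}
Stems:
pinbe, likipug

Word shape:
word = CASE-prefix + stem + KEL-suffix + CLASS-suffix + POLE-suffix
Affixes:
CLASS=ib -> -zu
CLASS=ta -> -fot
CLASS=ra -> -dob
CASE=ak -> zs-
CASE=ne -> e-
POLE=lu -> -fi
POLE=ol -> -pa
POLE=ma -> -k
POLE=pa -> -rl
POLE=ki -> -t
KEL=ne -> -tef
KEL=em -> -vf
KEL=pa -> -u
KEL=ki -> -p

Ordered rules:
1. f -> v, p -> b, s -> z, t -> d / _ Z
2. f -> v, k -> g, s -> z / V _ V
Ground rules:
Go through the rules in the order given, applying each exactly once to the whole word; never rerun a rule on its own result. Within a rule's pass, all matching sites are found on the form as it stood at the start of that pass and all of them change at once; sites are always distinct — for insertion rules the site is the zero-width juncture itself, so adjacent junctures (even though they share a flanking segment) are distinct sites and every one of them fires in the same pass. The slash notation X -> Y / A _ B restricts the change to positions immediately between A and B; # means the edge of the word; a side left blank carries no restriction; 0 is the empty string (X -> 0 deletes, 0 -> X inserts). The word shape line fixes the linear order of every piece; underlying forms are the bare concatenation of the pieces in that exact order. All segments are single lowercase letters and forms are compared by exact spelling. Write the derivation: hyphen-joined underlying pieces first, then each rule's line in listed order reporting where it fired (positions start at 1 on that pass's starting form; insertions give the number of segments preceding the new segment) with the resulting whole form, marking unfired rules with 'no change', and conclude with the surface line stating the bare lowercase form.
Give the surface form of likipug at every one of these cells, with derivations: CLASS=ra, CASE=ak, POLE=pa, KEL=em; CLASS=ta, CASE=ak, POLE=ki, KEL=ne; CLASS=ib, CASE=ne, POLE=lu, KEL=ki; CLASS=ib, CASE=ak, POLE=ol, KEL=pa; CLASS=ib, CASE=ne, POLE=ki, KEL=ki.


cell CLASS=ra, CASE=ak, POLE=pa, KEL=em:
underlying: zs-likipug-vf-dob-rl
1. f -> v, p -> b, s -> z, t -> d / _ Z: fires at position(s) 11: zslikipugvvdobrl
2. f -> v, k -> g, s -> z / V _ V: fires at position(s) 5: zsligipugvvdobrl
surface: zsligipugvvdobrl

cell CLASS=ta, CASE=ak, POLE=ki, KEL=ne:
underlying: zs-likipug-tef-fot-t
1. f -> v, p -> b, s -> z, t -> d / _ Z: no change
2. f -> v, k -> g, s -> z / V _ V: fires at position(s) 5: zsligipugteffott
surface: zsligipugteffott

cell CLASS=ib, CASE=ne, POLE=lu, KEL=ki:
underlying: e-likipug-p-zu-fi
1. f -> v, p -> b, s -> z, t -> d / _ Z: fires at position(s) 9: elikipugbzufi
2. f -> v, k -> g, s -> z / V _ V: fires at position(s) 4, 12: eligipugbzuvi
surface: eligipugbzuvi

cell CLASS=ib, CASE=ak, POLE=ol, KEL=pa:
underlying: zs-likipug-u-zu-pa
1. f -> v, p -> b, s -> z, t -> d / _ Z: no change
2. f -> v, k -> g, s -> z / V _ V: fires at position(s) 5: zsligipuguzupa
surface: zsligipuguzupa

cell CLASS=ib, CASE=ne, POLE=ki, KEL=ki:
underlying: e-likipug-p-zu-t
1. f -> v, p -> b, s -> z, t -> d / _ Z: fires at position(s) 9: elikipugbzut
2. f -> v, k -> g, s -> z / V _ V: fires at position(s) 4: eligipugbzut
surface: eligipugbzut


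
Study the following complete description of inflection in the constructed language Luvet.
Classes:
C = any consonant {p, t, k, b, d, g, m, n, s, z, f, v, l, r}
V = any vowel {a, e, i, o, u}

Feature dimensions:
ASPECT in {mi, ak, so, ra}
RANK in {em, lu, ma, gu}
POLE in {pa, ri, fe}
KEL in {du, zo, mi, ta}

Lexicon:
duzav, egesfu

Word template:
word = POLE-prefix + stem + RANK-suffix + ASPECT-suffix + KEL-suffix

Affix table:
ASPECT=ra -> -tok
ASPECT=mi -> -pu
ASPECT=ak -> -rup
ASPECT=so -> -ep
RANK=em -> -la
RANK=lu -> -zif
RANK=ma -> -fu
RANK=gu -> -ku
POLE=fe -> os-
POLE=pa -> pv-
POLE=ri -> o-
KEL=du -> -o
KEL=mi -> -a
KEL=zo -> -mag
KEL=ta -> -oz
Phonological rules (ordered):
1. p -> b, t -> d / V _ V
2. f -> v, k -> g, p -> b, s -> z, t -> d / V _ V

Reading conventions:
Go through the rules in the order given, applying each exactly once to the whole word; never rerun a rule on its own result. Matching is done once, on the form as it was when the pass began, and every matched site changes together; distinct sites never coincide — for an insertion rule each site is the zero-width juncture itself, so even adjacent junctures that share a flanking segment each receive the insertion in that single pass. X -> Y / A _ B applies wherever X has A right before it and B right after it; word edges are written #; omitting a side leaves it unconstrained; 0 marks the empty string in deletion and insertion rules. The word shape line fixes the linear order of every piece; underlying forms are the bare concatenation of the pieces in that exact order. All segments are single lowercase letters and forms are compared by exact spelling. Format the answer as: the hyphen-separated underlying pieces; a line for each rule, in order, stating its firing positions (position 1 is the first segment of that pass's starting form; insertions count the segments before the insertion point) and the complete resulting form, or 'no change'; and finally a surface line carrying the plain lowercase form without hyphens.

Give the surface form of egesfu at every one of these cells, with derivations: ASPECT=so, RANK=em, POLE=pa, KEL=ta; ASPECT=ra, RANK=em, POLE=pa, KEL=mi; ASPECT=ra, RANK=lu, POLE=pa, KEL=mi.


cell ASPECT=so, RANK=em, POLE=pa, KEL=ta:
underlying: pv-egesfu-la-ep-oz
1. p -> b, t -> d / V _ V: fires at position(s) 12: pvegesfulaeboz
2. f -> v, k -> g, p -> b, s -> z, t -> d / V _ V: no change
surface: pvegesfulaeboz

cell ASPECT=ra, RANK=em, POLE=pa, KEL=mi:
underlying: pv-egesfu-la-tok-a
1. p -> b, t -> d / V _ V: fires at position(s) 11: pvegesfuladoka
2. f -> v, k -> g, p -> b, s -> z, t -> d / V _ V: fires at position(s) 13: pvegesfuladoga
surface: pvegesfuladoga

cell ASPECT=ra, RANK=lu, POLE=pa, KEL=mi:
underlying: pv-egesfu-zif-tok-a
1. p -> b, t -> d / V _ V: no change
2. f -> v, k -> g, p -> b, s -> z, t -> d / V _ V: fires at position(s) 14: pvegesfuziftoga
surface: pvegesfuziftoga


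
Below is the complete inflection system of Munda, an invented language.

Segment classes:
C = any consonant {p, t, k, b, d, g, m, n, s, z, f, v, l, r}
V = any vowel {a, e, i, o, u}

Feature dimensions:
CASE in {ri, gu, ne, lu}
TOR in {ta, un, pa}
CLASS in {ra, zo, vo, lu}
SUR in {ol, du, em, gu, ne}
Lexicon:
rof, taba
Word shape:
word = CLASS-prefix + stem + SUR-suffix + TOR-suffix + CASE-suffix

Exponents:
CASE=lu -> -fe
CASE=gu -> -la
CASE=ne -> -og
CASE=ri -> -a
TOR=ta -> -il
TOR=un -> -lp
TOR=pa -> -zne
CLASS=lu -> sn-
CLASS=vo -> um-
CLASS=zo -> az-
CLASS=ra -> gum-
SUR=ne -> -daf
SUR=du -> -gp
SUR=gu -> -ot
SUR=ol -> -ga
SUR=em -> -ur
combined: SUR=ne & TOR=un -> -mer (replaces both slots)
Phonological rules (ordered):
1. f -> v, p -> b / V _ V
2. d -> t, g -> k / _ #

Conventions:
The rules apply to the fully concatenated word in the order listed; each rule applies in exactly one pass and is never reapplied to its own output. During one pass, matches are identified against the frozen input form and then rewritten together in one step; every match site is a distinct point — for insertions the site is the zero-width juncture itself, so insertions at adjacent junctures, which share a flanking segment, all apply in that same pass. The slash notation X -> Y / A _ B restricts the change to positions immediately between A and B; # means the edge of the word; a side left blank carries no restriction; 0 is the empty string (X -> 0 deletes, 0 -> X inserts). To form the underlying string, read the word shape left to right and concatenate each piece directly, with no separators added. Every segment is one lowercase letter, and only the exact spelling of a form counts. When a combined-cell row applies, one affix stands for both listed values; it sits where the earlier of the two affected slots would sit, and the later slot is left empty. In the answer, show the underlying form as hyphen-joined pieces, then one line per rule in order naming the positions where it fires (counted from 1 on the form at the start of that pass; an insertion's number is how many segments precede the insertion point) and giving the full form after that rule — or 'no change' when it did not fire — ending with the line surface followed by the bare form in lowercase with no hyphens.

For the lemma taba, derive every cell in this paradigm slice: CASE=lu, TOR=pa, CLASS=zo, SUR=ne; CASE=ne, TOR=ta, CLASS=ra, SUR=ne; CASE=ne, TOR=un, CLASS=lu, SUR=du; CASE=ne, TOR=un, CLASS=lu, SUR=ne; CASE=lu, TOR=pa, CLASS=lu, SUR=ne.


cell CASE=lu, TOR=pa, CLASS=zo, SUR=ne:
underlying: az-taba-daf-zne-fe
1. f -> v, p -> b / V _ V: fires at position(s) 13: aztabadafzneve
2. d -> t, g -> k / _ #: no change
surface: aztabadafzneve

cell CASE=ne, TOR=ta, CLASS=ra, SUR=ne:
underlying: gum-taba-daf-il-og
1. f -> v, p -> b / V _ V: fires at position(s) 10: gumtabadavilog
2. d -> t, g -> k / _ #: fires at position(s) 14: gumtabadavilok
surface: gumtabadavilok

cell CASE=ne, TOR=un, CLASS=lu, SUR=du:
underlying: sn-taba-gp-lp-og
1. f -> v, p -> b / V _ V: no change
2. d -> t, g -> k / _ #: fires at position(s) 12: sntabagplpok
surface: sntabagplpok

cell CASE=ne, TOR=un, CLASS=lu, SUR=ne:
underlying: sn-taba-mer-og
1. f -> v, p -> b / V _ V: no change
2. d -> t, g -> k / _ #: fires at position(s) 11: sntabamerok
surface: sntabamerok

cell CASE=lu, TOR=pa, CLASS=lu, SUR=ne:
underlying: sn-taba-daf-zne-fe
1. f -> v, p -> b / V _ V: fires at position(s) 13: sntabadafzneve
2. d -> t, g -> k / _ #: no change
surface: sntabadafzneve


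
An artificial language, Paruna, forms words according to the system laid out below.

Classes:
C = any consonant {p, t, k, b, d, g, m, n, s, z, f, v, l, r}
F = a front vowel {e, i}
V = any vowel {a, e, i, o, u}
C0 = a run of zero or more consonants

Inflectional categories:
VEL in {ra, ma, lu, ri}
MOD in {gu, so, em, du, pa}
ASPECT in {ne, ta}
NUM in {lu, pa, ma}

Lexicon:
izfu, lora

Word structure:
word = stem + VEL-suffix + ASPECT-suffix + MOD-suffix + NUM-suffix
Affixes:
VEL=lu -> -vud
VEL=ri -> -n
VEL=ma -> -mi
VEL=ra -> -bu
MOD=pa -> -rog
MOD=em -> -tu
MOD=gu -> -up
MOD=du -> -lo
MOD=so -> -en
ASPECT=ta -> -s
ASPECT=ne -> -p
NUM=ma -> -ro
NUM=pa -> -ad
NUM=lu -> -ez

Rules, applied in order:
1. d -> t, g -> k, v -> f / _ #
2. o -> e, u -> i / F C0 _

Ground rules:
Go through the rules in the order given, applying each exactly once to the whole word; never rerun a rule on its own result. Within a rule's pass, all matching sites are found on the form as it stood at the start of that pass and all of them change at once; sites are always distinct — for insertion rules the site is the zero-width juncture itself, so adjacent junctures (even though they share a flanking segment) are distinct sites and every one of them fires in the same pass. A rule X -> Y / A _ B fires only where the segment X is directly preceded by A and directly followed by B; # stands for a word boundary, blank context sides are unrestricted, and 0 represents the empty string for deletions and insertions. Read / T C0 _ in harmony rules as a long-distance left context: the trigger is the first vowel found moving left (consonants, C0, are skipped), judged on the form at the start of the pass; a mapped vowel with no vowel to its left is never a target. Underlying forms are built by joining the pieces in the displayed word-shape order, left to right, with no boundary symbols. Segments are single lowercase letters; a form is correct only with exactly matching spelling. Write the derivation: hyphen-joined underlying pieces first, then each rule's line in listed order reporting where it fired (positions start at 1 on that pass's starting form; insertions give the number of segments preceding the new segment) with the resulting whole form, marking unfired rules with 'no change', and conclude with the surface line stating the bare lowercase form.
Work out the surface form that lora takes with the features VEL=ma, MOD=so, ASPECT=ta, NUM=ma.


underlying: lora-mi-s-en-ro
1. d -> t, g -> k, v -> f / _ #: no change
2. o -> e, u -> i / F C0 _: fires at position(s) 11: loramisenre
surface: loramisenre


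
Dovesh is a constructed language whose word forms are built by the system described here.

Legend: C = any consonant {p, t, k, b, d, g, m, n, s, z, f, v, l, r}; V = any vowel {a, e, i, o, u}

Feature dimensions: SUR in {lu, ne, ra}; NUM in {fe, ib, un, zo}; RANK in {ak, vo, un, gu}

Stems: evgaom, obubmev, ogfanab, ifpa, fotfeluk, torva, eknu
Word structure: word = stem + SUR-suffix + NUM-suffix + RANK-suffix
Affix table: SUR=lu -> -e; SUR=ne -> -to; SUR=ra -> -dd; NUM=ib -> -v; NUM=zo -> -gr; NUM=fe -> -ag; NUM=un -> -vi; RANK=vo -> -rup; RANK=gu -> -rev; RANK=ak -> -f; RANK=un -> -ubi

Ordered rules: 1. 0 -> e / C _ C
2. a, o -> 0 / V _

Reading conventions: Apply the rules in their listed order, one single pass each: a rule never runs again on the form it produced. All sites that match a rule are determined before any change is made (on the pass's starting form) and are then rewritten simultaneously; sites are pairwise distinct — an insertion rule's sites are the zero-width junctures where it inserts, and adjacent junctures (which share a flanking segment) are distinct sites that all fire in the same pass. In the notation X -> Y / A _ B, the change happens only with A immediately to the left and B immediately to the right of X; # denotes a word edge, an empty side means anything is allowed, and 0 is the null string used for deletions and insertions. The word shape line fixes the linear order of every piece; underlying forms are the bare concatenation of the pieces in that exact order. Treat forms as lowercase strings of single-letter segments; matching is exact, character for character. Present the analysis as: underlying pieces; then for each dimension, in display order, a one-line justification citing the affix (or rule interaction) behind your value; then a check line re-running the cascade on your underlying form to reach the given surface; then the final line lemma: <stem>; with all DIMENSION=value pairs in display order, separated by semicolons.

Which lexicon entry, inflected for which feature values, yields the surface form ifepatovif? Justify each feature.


underlying: ifpa-to-vi-f
SUR=ne - signalled by the affix -to
NUM=un - signalled by the affix -vi
RANK=ak - signalled by the affix -f
check: ifpatovif -> ifepatovif -> ifepatovif
lemma: ifpa; SUR=ne; NUM=un; RANK=ak


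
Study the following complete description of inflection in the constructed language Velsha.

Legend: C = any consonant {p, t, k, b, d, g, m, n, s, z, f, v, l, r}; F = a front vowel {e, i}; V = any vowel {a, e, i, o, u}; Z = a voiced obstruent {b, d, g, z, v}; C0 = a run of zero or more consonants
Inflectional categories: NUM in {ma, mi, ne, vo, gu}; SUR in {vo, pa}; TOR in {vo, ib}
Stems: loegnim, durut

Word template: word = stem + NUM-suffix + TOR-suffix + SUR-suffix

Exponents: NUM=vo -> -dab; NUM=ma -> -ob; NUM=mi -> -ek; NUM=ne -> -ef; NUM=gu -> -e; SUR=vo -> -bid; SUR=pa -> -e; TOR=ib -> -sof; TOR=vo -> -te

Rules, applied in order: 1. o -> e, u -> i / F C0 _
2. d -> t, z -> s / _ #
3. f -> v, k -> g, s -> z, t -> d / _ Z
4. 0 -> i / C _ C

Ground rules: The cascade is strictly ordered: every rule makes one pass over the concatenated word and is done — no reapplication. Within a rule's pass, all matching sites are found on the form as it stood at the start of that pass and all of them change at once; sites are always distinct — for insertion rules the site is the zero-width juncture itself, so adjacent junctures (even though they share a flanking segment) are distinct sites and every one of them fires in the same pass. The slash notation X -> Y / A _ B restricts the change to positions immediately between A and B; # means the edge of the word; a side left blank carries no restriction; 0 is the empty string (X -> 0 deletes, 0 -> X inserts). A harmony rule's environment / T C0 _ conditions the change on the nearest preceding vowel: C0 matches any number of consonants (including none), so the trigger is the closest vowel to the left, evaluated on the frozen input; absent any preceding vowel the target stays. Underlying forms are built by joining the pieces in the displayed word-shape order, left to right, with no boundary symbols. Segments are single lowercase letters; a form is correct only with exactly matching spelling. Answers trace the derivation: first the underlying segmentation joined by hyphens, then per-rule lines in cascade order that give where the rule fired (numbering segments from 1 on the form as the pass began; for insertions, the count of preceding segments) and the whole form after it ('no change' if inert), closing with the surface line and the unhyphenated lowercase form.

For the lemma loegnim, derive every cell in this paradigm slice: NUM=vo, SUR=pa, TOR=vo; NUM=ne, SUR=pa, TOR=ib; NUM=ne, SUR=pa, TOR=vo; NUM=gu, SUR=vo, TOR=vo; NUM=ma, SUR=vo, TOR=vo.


cell NUM=vo, SUR=pa, TOR=vo:
underlying: loegnim-dab-te-e
1. o -> e, u -> i / F C0 _: no change
2. d -> t, z -> s / _ #: no change
3. f -> v, k -> g, s -> z, t -> d / _ Z: no change
4. 0 -> i / C _ C: inserts after position(s) 4, 7, 10: loeginimidabitee
surface: loeginimidabitee

cell NUM=ne, SUR=pa, TOR=ib:
underlying: loegnim-ef-sof-e
1. o -> e, u -> i / F C0 _: fires at position(s) 11: loegnimefsefe
2. d -> t, z -> s / _ #: no change
3. f -> v, k -> g, s -> z, t -> d / _ Z: no change
4. 0 -> i / C _ C: inserts after position(s) 4, 9: loeginimefisefe
surface: loeginimefisefe

cell NUM=ne, SUR=pa, TOR=vo:
underlying: loegnim-ef-te-e
1. o -> e, u -> i / F C0 _: no change
2. d -> t, z -> s / _ #: no change
3. f -> v, k -> g, s -> z, t -> d / _ Z: no change
4. 0 -> i / C _ C: inserts after position(s) 4, 9: loeginimefitee
surface: loeginimefitee

cell NUM=gu, SUR=vo, TOR=vo:
underlying: loegnim-e-te-bid
1. o -> e, u -> i / F C0 _: no change
2. d -> t, z -> s / _ #: fires at position(s) 13: loegnimetebit
3. f -> v, k -> g, s -> z, t -> d / _ Z: no change
4. 0 -> i / C _ C: inserts after position(s) 4: loeginimetebit
surface: loeginimetebit

cell NUM=ma, SUR=vo, TOR=vo:
underlying: loegnim-ob-te-bid
1. o -> e, u -> i / F C0 _: fires at position(s) 8: loegnimebtebid
2. d -> t, z -> s / _ #: fires at position(s) 14: loegnimebtebit
3. f -> v, k -> g, s -> z, t -> d / _ Z: no change
4. 0 -> i / C _ C: inserts after position(s) 4, 9: loeginimebitebit
surface: loeginimebitebit


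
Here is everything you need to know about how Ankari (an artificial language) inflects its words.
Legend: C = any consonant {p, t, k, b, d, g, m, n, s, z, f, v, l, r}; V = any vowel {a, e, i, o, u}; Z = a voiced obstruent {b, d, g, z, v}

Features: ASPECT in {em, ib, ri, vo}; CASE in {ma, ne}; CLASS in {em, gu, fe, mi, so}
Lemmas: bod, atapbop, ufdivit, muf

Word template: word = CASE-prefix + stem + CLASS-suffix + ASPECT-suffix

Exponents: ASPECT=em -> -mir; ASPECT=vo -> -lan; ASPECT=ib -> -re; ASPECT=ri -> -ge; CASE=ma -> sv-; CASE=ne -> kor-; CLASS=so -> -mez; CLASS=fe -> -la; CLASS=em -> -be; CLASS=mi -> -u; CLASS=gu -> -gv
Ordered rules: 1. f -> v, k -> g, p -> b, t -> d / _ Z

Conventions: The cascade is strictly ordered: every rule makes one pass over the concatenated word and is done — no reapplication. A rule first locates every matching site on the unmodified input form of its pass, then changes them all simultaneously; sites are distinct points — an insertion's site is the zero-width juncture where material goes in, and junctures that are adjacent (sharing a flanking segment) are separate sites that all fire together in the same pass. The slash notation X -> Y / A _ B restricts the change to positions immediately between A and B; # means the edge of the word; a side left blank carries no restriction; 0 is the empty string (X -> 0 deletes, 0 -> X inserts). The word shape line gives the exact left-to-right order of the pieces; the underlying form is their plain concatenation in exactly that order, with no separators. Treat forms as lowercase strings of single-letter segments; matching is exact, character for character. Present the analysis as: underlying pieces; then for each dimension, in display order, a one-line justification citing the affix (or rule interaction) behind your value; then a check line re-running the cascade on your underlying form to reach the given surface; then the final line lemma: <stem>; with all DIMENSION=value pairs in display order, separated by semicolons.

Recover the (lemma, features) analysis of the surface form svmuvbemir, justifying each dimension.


underlying: sv-muf-be-mir
ASPECT=em - signalled by the affix -mir
CASE=ma - signalled by the affix sv-
CLASS=em - signalled by the affix -be
check: svmufbemir -> svmuvbemir
lemma: muf; ASPECT=em; CASE=ma; CLASS=em


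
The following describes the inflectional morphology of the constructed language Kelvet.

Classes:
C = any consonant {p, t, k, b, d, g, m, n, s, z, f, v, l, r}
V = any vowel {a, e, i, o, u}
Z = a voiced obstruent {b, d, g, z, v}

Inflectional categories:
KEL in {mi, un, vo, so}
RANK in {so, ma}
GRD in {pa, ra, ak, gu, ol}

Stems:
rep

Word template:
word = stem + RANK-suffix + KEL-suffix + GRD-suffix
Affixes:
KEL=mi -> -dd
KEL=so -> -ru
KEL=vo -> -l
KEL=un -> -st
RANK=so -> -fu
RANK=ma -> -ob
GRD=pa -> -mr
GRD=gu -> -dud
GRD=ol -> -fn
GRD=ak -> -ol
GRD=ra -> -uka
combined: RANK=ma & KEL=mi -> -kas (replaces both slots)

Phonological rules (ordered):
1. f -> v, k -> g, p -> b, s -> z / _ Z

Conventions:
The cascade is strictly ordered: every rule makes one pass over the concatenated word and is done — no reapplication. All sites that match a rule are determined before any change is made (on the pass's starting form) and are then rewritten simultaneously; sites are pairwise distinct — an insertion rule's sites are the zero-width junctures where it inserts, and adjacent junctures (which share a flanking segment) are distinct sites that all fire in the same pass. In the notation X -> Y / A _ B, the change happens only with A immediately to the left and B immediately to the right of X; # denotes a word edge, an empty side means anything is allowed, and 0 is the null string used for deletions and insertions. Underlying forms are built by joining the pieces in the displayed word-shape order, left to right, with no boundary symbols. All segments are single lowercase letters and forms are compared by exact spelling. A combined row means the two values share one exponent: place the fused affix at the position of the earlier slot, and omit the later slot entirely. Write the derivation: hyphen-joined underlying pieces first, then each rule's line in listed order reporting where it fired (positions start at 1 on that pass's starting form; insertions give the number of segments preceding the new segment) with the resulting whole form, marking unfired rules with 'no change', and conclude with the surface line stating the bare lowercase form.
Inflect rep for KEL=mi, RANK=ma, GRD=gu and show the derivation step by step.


underlying: rep-kas-dud
1. f -> v, k -> g, p -> b, s -> z / _ Z: fires at position(s) 6: repkazdud
surface: repkazdud


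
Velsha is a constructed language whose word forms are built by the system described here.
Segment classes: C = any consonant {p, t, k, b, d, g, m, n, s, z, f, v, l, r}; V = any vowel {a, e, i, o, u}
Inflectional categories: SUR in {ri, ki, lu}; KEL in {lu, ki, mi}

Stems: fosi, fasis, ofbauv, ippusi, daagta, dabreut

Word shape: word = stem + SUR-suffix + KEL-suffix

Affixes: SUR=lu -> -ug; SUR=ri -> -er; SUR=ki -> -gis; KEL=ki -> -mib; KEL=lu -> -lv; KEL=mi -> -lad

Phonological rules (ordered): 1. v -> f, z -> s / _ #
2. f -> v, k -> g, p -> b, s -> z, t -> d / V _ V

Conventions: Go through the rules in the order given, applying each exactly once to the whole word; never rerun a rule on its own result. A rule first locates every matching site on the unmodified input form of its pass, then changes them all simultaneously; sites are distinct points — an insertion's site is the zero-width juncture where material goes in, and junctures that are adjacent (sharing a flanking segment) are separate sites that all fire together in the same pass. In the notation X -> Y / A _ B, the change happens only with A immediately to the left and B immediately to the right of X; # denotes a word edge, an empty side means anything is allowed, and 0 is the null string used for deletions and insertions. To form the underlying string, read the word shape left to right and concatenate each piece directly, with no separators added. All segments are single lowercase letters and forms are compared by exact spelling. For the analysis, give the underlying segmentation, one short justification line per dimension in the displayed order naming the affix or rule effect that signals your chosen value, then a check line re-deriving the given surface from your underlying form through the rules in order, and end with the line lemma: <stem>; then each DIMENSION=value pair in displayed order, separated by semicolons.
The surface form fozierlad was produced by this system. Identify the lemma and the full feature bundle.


underlying: fosi-er-lad
SUR=ri - signalled by the affix -er
KEL=mi - signalled by the affix -lad
check: fosierlad -> fosierlad -> fozierlad
lemma: fosi; SUR=ri; KEL=mi


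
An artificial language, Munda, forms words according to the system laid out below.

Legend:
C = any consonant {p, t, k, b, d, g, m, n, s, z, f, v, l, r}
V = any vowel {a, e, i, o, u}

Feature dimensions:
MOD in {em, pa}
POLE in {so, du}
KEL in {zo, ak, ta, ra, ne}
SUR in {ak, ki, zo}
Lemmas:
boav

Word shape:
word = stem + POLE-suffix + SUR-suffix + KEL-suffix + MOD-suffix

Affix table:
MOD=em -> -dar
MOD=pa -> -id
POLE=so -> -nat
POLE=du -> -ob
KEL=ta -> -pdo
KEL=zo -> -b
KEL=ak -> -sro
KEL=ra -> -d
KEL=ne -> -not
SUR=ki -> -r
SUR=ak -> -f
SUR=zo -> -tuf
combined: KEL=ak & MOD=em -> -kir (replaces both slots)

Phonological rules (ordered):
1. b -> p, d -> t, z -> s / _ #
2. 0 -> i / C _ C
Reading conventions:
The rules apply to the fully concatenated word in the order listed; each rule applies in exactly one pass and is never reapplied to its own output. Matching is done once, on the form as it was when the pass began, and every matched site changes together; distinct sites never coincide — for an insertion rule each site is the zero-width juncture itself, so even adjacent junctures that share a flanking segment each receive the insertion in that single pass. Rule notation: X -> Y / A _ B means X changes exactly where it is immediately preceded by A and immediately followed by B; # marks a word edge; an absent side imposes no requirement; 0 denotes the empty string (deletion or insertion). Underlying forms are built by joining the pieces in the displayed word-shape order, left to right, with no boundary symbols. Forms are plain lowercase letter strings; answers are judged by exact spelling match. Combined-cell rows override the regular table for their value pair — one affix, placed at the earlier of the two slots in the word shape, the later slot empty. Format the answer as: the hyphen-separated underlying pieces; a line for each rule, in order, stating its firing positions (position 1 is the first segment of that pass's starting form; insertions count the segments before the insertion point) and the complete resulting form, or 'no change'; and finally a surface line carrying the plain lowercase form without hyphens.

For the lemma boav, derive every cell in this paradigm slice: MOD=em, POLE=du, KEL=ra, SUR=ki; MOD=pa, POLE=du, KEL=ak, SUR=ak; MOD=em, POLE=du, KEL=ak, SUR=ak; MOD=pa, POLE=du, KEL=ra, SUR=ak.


cell MOD=em, POLE=du, KEL=ra, SUR=ki:
underlying: boav-ob-r-d-dar
1. b -> p, d -> t, z -> s / _ #: no change
2. 0 -> i / C _ C: inserts after position(s) 6, 7, 8: boavobirididar
surface: boavobirididar

cell MOD=pa, POLE=du, KEL=ak, SUR=ak:
underlying: boav-ob-f-sro-id
1. b -> p, d -> t, z -> s / _ #: fires at position(s) 12: boavobfsroit
2. 0 -> i / C _ C: inserts after position(s) 6, 7, 8: boavobifisiroit
surface: boavobifisiroit

cell MOD=em, POLE=du, KEL=ak, SUR=ak:
underlying: boav-ob-f-kir
1. b -> p, d -> t, z -> s / _ #: no change
2. 0 -> i / C _ C: inserts after position(s) 6, 7: boavobifikir
surface: boavobifikir

cell MOD=pa, POLE=du, KEL=ra, SUR=ak:
underlying: boav-ob-f-d-id
1. b -> p, d -> t, z -> s / _ #: fires at position(s) 10: boavobfdit
2. 0 -> i / C _ C: inserts after position(s) 6, 7: boavobifidit
surface: boavobifidit


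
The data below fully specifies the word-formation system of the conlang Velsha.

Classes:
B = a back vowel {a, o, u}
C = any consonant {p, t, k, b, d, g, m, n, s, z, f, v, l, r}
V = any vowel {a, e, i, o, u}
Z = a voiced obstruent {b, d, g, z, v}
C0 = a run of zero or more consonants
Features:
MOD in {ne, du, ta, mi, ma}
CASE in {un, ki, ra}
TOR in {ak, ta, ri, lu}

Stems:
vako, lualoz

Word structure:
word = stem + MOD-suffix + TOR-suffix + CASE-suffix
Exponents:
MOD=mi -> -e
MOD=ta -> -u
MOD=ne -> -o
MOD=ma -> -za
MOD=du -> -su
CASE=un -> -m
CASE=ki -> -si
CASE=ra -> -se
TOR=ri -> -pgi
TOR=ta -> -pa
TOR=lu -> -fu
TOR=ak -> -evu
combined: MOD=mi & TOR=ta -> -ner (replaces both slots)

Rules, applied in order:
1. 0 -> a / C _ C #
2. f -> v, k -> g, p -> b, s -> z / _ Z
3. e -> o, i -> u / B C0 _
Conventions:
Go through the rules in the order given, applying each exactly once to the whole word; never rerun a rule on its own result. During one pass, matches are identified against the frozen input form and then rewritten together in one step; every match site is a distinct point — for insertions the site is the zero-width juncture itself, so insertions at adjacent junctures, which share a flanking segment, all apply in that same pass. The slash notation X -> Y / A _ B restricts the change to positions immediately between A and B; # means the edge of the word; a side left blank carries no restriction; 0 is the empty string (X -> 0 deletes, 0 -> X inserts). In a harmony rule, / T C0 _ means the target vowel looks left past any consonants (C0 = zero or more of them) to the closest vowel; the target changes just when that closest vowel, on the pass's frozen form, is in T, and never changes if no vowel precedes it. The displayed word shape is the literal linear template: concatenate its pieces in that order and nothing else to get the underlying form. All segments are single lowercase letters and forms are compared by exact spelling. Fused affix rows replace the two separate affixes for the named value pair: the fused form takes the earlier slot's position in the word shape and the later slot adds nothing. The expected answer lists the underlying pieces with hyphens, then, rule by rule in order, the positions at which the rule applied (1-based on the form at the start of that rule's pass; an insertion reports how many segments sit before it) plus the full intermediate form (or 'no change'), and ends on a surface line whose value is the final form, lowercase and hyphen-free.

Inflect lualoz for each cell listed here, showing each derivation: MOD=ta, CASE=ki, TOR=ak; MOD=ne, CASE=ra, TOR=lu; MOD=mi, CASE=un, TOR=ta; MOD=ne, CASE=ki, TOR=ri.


cell MOD=ta, CASE=ki, TOR=ak:
underlying: lualoz-u-evu-si
1. 0 -> a / C _ C #: no change
2. f -> v, k -> g, p -> b, s -> z / _ Z: no change
3. e -> o, i -> u / B C0 _: fires at position(s) 8, 12: lualozuovusu
surface: lualozuovusu

cell MOD=ne, CASE=ra, TOR=lu:
underlying: lualoz-o-fu-se
1. 0 -> a / C _ C #: no change
2. f -> v, k -> g, p -> b, s -> z / _ Z: no change
3. e -> o, i -> u / B C0 _: fires at position(s) 11: lualozofuso
surface: lualozofuso

cell MOD=mi, CASE=un, TOR=ta:
underlying: lualoz-ner-m
1. 0 -> a / C _ C #: inserts after position(s) 9: lualozneram
2. f -> v, k -> g, p -> b, s -> z / _ Z: no change
3. e -> o, i -> u / B C0 _: fires at position(s) 8: lualoznoram
surface: lualoznoram

cell MOD=ne, CASE=ki, TOR=ri:
underlying: lualoz-o-pgi-si
1. 0 -> a / C _ C #: no change
2. f -> v, k -> g, p -> b, s -> z / _ Z: fires at position(s) 8: lualozobgisi
3. e -> o, i -> u / B C0 _: fires at position(s) 10: lualozobgusi
surface: lualozobgusi


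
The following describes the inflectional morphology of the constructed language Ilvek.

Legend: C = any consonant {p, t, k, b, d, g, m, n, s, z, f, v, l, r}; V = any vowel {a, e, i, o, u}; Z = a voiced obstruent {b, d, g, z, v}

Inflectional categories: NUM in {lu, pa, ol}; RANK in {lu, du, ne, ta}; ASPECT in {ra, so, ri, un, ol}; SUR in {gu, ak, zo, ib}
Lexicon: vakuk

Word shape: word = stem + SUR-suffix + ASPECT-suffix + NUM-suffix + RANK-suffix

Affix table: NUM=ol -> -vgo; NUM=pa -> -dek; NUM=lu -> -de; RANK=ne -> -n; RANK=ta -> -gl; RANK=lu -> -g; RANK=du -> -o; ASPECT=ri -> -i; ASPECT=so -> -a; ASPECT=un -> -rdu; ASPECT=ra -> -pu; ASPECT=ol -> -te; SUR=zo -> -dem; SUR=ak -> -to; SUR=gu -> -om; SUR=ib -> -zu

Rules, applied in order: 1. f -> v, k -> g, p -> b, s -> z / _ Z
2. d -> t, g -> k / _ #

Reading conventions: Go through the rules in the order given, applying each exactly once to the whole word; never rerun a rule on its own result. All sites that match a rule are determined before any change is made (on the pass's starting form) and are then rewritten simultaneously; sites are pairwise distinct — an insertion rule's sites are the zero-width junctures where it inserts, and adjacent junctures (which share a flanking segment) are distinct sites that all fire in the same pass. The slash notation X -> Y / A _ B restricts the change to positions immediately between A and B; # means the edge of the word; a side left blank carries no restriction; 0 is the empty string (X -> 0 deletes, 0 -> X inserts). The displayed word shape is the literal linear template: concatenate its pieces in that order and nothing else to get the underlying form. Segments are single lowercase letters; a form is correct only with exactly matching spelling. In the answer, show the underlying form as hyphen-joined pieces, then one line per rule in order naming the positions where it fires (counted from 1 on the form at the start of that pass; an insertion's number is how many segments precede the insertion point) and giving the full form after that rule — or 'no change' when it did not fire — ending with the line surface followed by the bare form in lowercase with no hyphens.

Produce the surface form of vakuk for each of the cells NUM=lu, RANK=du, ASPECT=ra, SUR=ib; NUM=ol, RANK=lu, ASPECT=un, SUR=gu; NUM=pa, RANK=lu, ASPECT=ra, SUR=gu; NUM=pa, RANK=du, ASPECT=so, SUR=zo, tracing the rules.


cell NUM=lu, RANK=du, ASPECT=ra, SUR=ib:
underlying: vakuk-zu-pu-de-o
1. f -> v, k -> g, p -> b, s -> z / _ Z: fires at position(s) 5: vakugzupudeo
2. d -> t, g -> k / _ #: no change
surface: vakugzupudeo

cell NUM=ol, RANK=lu, ASPECT=un, SUR=gu:
underlying: vakuk-om-rdu-vgo-g
1. f -> v, k -> g, p -> b, s -> z / _ Z: no change
2. d -> t, g -> k / _ #: fires at position(s) 14: vakukomrduvgok
surface: vakukomrduvgok

cell NUM=pa, RANK=lu, ASPECT=ra, SUR=gu:
underlying: vakuk-om-pu-dek-g
1. f -> v, k -> g, p -> b, s -> z / _ Z: fires at position(s) 12: vakukompudegg
2. d -> t, g -> k / _ #: fires at position(s) 13: vakukompudegk
surface: vakukompudegk

cell NUM=pa, RANK=du, ASPECT=so, SUR=zo:
underlying: vakuk-dem-a-dek-o
1. f -> v, k -> g, p -> b, s -> z / _ Z: fires at position(s) 5: vakugdemadeko
2. d -> t, g -> k / _ #: no change
surface: vakugdemadeko


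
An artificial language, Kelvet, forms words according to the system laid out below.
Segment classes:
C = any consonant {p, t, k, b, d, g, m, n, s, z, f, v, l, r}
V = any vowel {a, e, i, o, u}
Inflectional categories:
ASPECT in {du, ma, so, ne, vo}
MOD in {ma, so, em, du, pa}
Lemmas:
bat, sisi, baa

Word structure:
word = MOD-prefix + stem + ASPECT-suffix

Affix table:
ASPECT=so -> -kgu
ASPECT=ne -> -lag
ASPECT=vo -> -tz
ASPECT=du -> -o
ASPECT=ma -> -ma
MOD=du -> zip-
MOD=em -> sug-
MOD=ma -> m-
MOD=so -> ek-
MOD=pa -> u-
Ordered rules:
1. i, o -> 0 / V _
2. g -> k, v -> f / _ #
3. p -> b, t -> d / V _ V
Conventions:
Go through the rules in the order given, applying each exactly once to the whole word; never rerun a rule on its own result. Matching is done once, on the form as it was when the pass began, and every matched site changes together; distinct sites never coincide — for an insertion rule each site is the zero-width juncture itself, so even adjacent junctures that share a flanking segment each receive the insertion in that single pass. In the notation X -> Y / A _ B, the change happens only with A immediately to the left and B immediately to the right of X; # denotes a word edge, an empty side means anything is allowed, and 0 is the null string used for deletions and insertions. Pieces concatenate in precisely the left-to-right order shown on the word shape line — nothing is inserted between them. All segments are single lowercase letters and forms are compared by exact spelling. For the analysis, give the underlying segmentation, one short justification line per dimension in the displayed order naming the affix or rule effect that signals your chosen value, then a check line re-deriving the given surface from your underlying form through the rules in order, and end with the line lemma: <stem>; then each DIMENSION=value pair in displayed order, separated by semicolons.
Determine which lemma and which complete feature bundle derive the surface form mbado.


underlying: m-bat-o
ASPECT=du - signalled by the affix -o
MOD=ma - signalled by the affix m-
check: mbato -> mbato -> mbato -> mbado
lemma: bat; ASPECT=du; MOD=ma


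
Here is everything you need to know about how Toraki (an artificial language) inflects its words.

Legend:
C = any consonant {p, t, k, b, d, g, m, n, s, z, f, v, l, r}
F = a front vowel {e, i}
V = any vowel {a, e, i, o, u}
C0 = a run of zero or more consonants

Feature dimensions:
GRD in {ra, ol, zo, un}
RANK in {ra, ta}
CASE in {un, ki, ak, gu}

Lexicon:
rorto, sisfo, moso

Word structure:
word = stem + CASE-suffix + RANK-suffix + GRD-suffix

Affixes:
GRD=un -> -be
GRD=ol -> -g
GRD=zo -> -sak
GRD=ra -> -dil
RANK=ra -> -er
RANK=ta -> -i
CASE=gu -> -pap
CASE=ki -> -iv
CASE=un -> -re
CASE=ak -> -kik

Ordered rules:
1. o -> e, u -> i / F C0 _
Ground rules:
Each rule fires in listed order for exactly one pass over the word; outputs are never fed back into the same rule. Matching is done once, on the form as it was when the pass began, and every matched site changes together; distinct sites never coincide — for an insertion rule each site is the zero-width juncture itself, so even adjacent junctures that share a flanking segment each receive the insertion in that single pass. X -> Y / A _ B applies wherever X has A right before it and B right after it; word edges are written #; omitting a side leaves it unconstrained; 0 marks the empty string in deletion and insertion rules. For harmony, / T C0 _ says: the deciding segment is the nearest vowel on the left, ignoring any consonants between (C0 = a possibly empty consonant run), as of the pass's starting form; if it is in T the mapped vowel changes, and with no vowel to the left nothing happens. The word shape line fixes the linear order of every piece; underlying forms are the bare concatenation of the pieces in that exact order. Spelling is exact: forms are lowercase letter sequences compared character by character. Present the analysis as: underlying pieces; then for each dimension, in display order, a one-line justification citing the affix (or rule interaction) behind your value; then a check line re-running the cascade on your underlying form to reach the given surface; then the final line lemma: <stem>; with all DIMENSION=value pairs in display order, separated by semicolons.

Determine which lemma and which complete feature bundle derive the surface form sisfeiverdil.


underlying: sisfo-iv-er-dil
GRD=ra - signalled by the affix -dil
RANK=ra - signalled by the affix -er
CASE=ki - signalled by the affix -iv
check: sisfoiverdil -> sisfeiverdil
lemma: sisfo; GRD=ra; RANK=ra; CASE=ki


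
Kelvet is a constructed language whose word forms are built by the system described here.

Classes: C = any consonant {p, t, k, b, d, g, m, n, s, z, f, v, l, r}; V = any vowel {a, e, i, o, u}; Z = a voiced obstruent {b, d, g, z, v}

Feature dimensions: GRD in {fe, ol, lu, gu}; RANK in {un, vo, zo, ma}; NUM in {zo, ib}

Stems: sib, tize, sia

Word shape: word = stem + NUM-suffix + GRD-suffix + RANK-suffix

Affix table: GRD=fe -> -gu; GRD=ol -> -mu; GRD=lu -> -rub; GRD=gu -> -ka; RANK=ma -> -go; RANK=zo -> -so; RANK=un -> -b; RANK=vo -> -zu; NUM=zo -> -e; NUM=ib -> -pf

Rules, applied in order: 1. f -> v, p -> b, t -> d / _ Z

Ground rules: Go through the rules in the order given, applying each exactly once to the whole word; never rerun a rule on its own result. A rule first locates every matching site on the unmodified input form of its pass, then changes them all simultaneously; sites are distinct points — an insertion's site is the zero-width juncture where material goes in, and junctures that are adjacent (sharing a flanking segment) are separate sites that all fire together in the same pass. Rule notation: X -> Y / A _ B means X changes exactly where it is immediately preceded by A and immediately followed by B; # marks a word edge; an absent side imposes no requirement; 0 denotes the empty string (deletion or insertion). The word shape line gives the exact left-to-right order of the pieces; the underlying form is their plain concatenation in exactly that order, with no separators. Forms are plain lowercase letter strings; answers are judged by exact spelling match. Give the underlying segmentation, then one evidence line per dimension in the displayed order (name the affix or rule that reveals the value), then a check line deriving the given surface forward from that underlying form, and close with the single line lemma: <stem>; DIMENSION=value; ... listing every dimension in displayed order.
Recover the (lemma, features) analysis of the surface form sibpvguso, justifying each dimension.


underlying: sib-pf-gu-so
GRD=fe - signalled by the affix -gu
RANK=zo - signalled by the affix -so
NUM=ib - signalled by the affix -pf
check: sibpfguso -> sibpvguso
lemma: sib; GRD=fe; RANK=zo; NUM=ib
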